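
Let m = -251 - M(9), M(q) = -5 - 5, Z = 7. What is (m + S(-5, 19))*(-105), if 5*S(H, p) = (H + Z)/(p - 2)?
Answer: 430143/17 ≈ 25303.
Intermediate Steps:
M(q) = -10
S(H, p) = (7 + H)/(5*(-2 + p)) (S(H, p) = ((H + 7)/(p - 2))/5 = ((7 + H)/(-2 + p))/5 = (7 + H)/(5*(-2 + p)))
m = -241 (m = -251 - 1*(-10) = -251 + 10 = -241)
(m + S(-5, 19))*(-105) = (-241 + (7 - 5)/(5*(-2 + 19)))*(-105) = (-241 + (⅕)*2/17)*(-105) = (-241 + (⅕)*(1/17)*2)*(-105) = (-241 + 2/85)*(-105) = -20483/85*(-105) = 430143/17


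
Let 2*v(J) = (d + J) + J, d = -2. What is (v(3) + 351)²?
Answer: 124609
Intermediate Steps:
v(J) = -1 + J (v(J) = ((-2 + J) + J)/2 = (-2 + 2*J)/2 = -1 + J)
(v(3) + 351)² = ((-1 + 3) + 351)² = (2 + 351)² = 353² = 124609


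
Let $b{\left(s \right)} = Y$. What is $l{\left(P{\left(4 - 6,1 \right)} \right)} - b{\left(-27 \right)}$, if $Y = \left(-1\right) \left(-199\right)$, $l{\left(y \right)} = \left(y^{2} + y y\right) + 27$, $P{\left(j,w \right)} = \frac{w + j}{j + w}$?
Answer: $-170$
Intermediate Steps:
$P{\left(j,w \right)} = 1$ ($P{\left(j,w \right)} = \frac{j + w}{j + w} = 1$)
$l{\left(y \right)} = 27 + 2 y^{2}$ ($l{\left(y \right)} = \left(y^{2} + y^{2}\right) + 27 = 2 y^{2} + 27 = 27 + 2 y^{2}$)
$Y = 199$
$b{\left(s \right)} = 199$
$l{\left(P{\left(4 - 6,1 \right)} \right)} - b{\left(-27 \right)} = \left(27 + 2 \cdot 1^{2}\right) - 199 = \left(27 + 2 \cdot 1\right) - 199 = \left(27 + 2\right) - 199 = 29 - 199 = -170$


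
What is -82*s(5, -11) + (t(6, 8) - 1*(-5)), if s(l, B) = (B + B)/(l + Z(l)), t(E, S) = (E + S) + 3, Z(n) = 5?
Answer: 1012/5 ≈ 202.40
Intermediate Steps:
t(E, S) = 3 + E + S
s(l, B) = 2*B/(5 + l) (s(l, B) = (B + B)/(l + 5) = (2*B)/(5 + l) = 2*B/(5 + l))
-82*s(5, -11) + (t(6, 8) - 1*(-5)) = -164*(-11)/(5 + 5) + ((3 + 6 + 8) - 1*(-5)) = -164*(-11)/10 + (17 + 5) = -164*(-11)/10 + 22 = -82*(-11/5) + 22 = 902/5 + 22 = 1012/5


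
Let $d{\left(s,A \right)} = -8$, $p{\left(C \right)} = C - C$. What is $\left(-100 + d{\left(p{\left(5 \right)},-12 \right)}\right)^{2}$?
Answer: $11664$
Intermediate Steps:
$p{\left(C \right)} = 0$
$\left(-100 + d{\left(p{\left(5 \right)},-12 \right)}\right)^{2} = \left(-100 - 8\right)^{2} = \left(-108\right)^{2} = 11664$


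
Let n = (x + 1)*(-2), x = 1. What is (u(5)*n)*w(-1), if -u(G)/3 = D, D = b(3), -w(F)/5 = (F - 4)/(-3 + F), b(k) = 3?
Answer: -225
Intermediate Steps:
w(F) = -5*(-4 + F)/(-3 + F) (w(F) = -5*(F - 4)/(-3 + F) = -5*(-4 + F)/(-3 + F))
n = -4 (n = (1 + 1)*(-2) = 2*(-2) = -4)
D = 3
u(G) = -9 (u(G) = -3*3 = -9)
(u(5)*n)*w(-1) = (-9*(-4))*(5*(4 - 1*(-1))/(-3 - 1)) = 36*(5*(4 + 1)/(-4)) = 36*(5*(-¼)*5) = 36*(-25/4) = -225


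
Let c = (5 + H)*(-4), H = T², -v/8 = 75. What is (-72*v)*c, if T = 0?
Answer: -864000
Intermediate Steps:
v = -600 (v = -8*75 = -600)
H = 0 (H = 0² = 0)
c = -20 (c = (5 + 0)*(-4) = 5*(-4) = -20)
(-72*v)*c = -72*(-600)*(-20) = 43200*(-20) = -864000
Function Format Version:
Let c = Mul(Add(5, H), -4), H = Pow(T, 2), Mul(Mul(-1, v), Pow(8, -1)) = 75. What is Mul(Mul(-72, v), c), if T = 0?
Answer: -864000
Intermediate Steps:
v = -600 (v = Mul(-8, 75) = -600)
H = 0 (H = Pow(0, 2) = 0)
c = -20 (c = Mul(Add(5, 0), -4) = Mul(5, -4) = -20)
Mul(Mul(-72, v), c) = Mul(Mul(-72, -600), -20) = Mul(43200, -20) = -864000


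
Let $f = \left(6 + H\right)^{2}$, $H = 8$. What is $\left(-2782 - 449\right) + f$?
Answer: $-3035$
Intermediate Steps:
$f = 196$ ($f = \left(6 + 8\right)^{2} = 14^{2} = 196$)
$\left(-2782 - 449\right) + f = \left(-2782 - 449\right) + 196 = -3231 + 196 = -3035$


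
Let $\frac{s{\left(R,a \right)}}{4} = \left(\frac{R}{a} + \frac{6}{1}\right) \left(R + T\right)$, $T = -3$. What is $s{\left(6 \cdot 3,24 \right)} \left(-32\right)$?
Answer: $-12960$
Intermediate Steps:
$s{\left(R,a \right)} = 4 \left(-3 + R\right) \left(6 + \frac{R}{a}\right)$ ($s{\left(R,a \right)} = 4 \left(\frac{R}{a} + \frac{6}{1}\right) \left(R - 3\right) = 4 \left(\frac{R}{a} + 6 \cdot 1\right) \left(-3 + R\right) = 4 \left(\frac{R}{a} + 6\right) \left(-3 + R\right) = 4 \left(6 + \frac{R}{a}\right) \left(-3 + R\right) = 4 \left(-3 + R\right) \left(6 + \frac{R}{a}\right)$)
$s{\left(6 \cdot 3,24 \right)} \left(-32\right) = \frac{4 \left(\left(6 \cdot 3\right)^{2} - 3 \cdot 6 \cdot 3 + 6 \cdot 24 \left(-3 + 6 \cdot 3\right)\right)}{24} \left(-32\right) = 4 \cdot \frac{1}{24} \left(18^{2} - 54 + 6 \cdot 24 \left(-3 + 18\right)\right) \left(-32\right) = 4 \cdot \frac{1}{24} \left(324 - 54 + 6 \cdot 24 \cdot 15\right) \left(-32\right) = 4 \cdot \frac{1}{24} \left(324 - 54 + 2160\right) \left(-32\right) = 4 \cdot \frac{1}{24} \cdot 2430 \left(-32\right) = 405 \left(-32\right) = -12960$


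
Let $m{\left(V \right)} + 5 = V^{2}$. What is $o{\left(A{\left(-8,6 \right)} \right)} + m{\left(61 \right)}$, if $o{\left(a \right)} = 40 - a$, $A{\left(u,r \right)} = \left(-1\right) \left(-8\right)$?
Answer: $3748$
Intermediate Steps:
$m{\left(V \right)} = -5 + V^{2}$
$A{\left(u,r \right)} = 8$
$o{\left(A{\left(-8,6 \right)} \right)} + m{\left(61 \right)} = \left(40 - 8\right) - \left(5 - 61^{2}\right) = \left(40 - 8\right) + \left(-5 + 3721\right) = 32 + 3716 = 3748$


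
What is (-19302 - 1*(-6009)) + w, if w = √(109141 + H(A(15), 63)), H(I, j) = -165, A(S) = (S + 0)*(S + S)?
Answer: -13293 + 28*√139 ≈ -12963.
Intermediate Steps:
A(S) = 2*S² (A(S) = S*(2*S) = 2*S²)
w = 28*√139 (w = √(109141 - 165) = √108976 = 28*√139 ≈ 330.12)
(-19302 - 1*(-6009)) + w = (-19302 - 1*(-6009)) + 28*√139 = (-19302 + 6009) + 28*√139 = -13293 + 28*√139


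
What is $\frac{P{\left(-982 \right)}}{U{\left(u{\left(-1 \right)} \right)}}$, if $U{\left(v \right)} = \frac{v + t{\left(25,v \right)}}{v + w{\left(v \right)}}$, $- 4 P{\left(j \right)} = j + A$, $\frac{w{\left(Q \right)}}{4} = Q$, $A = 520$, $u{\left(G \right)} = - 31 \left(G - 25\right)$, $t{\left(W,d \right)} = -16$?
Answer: $\frac{93093}{158} \approx 589.2$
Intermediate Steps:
$u{\left(G \right)} = 775 - 31 G$ ($u{\left(G \right)} = - 31 \left(-25 + G\right) = 775 - 31 G$)
$w{\left(Q \right)} = 4 Q$
$P{\left(j \right)} = -130 - \frac{j}{4}$ ($P{\left(j \right)} = - \frac{j + 520}{4} = - \frac{520 + j}{4} = -130 - \frac{j}{4}$)
$U{\left(v \right)} = \frac{-16 + v}{5 v}$ ($U{\left(v \right)} = \frac{v - 16}{v + 4 v} = \frac{-16 + v}{5 v}$)
$\frac{P{\left(-982 \right)}}{U{\left(u{\left(-1 \right)} \right)}} = \frac{-130 - - \frac{491}{2}}{\frac{1}{5} \frac{1}{775 - -31} \left(-16 + \left(775 - -31\right)\right)} = \frac{-130 + \frac{491}{2}}{\frac{1}{5} \frac{1}{775 + 31} \left(-16 + \left(775 + 31\right)\right)} = \frac{231}{2 \frac{-16 + 806}{5 \cdot 806}} = \frac{231}{2 \cdot \frac{1}{5} \cdot \frac{1}{806} \cdot 790} = \frac{231}{2 \cdot \frac{79}{403}} = \frac{231}{2} \cdot \frac{403}{79} = \frac{93093}{158}$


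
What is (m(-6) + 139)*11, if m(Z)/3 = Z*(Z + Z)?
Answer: 3905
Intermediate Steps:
m(Z) = 6*Z**2 (m(Z) = 3*(Z*(Z + Z)) = 3*(Z*(2*Z)) = 3*(2*Z**2) = 6*Z**2)
(m(-6) + 139)*11 = (6*(-6)**2 + 139)*11 = (6*36 + 139)*11 = (216 + 139)*11 = 355*11 = 3905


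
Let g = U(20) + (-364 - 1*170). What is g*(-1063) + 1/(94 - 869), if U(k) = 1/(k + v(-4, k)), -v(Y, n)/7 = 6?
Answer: 9679119903/17050 ≈ 5.6769e+5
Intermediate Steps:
v(Y, n) = -42 (v(Y, n) = -7*6 = -42)
U(k) = 1/(-42 + k) (U(k) = 1/(k - 42) = 1/(-42 + k))
g = -11749/22 (g = 1/(-42 + 20) + (-364 - 1*170) = 1/(-22) + (-364 - 170) = -1/22 - 534 = -11749/22 ≈ -534.04)
g*(-1063) + 1/(94 - 869) = -11749/22*(-1063) + 1/(94 - 869) = 12489187/22 + 1/(-775) = 12489187/22 - 1/775 = 9679119903/17050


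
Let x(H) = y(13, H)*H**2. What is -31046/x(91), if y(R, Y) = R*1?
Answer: -31046/107653 ≈ -0.28839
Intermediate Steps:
y(R, Y) = R
x(H) = 13*H**2
-31046/x(91) = -31046/(13*91**2) = -31046/(13*8281) = -31046/107653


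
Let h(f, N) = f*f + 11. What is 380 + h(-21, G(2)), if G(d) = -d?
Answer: 832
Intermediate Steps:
h(f, N) = 11 + f² (h(f, N) = f² + 11 = 11 + f²)
380 + h(-21, G(2)) = 380 + (11 + (-21)²) = 380 + (11 + 441) = 380 + 452 = 832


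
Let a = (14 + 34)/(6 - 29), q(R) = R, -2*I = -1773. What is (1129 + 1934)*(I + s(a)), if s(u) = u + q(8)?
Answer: 125739213/46 ≈ 2.7335e+6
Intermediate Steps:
I = 1773/2 (I = -½*(-1773) = 1773/2 ≈ 886.50)
a = -48/23 (a = 48/(-23) = 48*(-1/23) = -48/23 ≈ -2.0870)
s(u) = 8 + u (s(u) = u + 8 = 8 + u)
(1129 + 1934)*(I + s(a)) = (1129 + 1934)*(1773/2 + (8 - 48/23)) = 3063*(1773/2 + 136/23) = 3063*(41051/46) = 125739213/46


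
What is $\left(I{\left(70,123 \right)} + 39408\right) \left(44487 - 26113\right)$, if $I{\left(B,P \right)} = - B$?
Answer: $722796412$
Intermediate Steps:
$\left(I{\left(70,123 \right)} + 39408\right) \left(44487 - 26113\right) = \left(\left(-1\right) 70 + 39408\right) \left(44487 - 26113\right) = \left(-70 + 39408\right) 18374 = 39338 \cdot 18374 = 722796412$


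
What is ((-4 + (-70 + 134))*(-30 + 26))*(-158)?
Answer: 37920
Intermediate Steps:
((-4 + (-70 + 134))*(-30 + 26))*(-158) = ((-4 + 64)*(-4))*(-158) = (60*(-4))*(-158) = -240*(-158) = 37920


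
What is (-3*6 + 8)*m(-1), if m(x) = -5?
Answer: 50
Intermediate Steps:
(-3*6 + 8)*m(-1) = (-3*6 + 8)*(-5) = (-18 + 8)*(-5) = -10*(-5) = 50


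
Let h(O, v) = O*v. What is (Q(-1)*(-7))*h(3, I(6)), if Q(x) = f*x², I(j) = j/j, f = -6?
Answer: 126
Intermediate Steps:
I(j) = 1
Q(x) = -6*x²
(Q(-1)*(-7))*h(3, I(6)) = (-6*(-1)²*(-7))*(3*1) = (-6*1*(-7))*3 = -6*(-7)*3 = 42*3 = 126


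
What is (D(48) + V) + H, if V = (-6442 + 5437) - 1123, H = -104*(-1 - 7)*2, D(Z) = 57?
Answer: -407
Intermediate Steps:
H = 1664 (H = -(-832)*2 = -104*(-16) = 1664)
V = -2128 (V = -1005 - 1123 = -2128)
(D(48) + V) + H = (57 - 2128) + 1664 = -2071 + 1664 = -407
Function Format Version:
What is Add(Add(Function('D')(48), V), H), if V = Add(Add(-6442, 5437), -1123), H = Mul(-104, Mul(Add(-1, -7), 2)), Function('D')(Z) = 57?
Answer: -407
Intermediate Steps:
H = 1664 (H = Mul(-104, Mul(-8, 2)) = Mul(-104, -16) = 1664)
V = -2128 (V = Add(-1005, -1123) = -2128)
Add(Add(Function('D')(48), V), H) = Add(Add(57, -2128), 1664) = Add(-2071, 1664) = -407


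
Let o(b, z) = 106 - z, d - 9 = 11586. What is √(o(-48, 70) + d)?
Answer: √11631 ≈ 107.85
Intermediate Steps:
d = 11595 (d = 9 + 11586 = 11595)
√(o(-48, 70) + d) = √((106 - 1*70) + 11595) = √((106 - 70) + 11595) = √(36 + 11595) = √11631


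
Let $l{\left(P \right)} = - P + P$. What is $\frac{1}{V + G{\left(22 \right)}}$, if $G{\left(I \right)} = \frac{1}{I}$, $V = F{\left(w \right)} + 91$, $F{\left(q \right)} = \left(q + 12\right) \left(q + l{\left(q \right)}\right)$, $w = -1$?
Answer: $\frac{22}{1761} \approx 0.012493$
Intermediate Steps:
$l{\left(P \right)} = 0$
$F{\left(q \right)} = q \left(12 + q\right)$ ($F{\left(q \right)} = \left(q + 12\right) \left(q + 0\right) = \left(12 + q\right) q = q \left(12 + q\right)$)
$V = 80$ ($V = - (12 - 1) + 91 = \left(-1\right) 11 + 91 = -11 + 91 = 80$)
$\frac{1}{V + G{\left(22 \right)}} = \frac{1}{80 + \frac{1}{22}} = \frac{1}{\frac{1761}{22}} = \frac{22}{1761}$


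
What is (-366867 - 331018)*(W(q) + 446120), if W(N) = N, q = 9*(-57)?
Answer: -310982441195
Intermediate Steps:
q = -513
(-366867 - 331018)*(W(q) + 446120) = (-366867 - 331018)*(-513 + 446120) = -697885*445607 = -310982441195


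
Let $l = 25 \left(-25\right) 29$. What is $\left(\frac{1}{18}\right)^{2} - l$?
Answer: $\frac{5872501}{324} \approx 18125.0$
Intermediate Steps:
$l = -18125$ ($l = \left(-625\right) 29 = -18125$)
$\left(\frac{1}{18}\right)^{2} - l = \left(\frac{1}{18}\right)^{2} - -18125 = \left(\frac{1}{18}\right)^{2} + 18125 = \frac{1}{324} + 18125 = \frac{5872501}{324}$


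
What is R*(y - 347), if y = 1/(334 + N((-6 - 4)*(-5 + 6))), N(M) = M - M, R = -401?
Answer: 46474697/334 ≈ 1.3915e+5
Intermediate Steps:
N(M) = 0
y = 1/334 (y = 1/(334 + 0) = 1/334 ≈ 0.0029940)
R*(y - 347) = -401*(1/334 - 347) = -401*(-115897/334) = 46474697/334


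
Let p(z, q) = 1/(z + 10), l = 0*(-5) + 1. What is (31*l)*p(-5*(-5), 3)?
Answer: 31/35 ≈ 0.88571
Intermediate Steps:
l = 1 (l = 0 + 1 = 1)
p(z, q) = 1/(10 + z)
(31*l)*p(-5*(-5), 3) = (31*1)/(10 - 5*(-5)) = 31/(10 + 25) = 31/35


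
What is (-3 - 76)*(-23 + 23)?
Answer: 0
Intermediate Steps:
(-3 - 76)*(-23 + 23) = -79*0 = 0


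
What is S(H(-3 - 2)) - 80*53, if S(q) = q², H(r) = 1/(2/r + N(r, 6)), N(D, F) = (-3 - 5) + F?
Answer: -610535/144 ≈ -4239.8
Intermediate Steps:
N(D, F) = -8 + F
H(r) = 1/(-2 + 2/r) (H(r) = 1/(2/r + (-8 + 6)) = 1/(2/r - 2) = 1/(-2 + 2/r))
S(H(-3 - 2)) - 80*53 = ((-3 - 2)/(2*(1 - (-3 - 2))))² - 80*53 = ((½)*(-5)/(1 - 1*(-5)))² - 4240 = ((½)*(-5)/(1 + 5))² - 4240 = ((½)*(-5)/6)² - 4240 = ((½)*(-5)*(⅙))² - 4240 = (-5/12)² - 4240 = 25/144 - 4240 = -610535/144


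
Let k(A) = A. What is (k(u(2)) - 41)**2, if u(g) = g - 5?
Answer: 1936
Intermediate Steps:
u(g) = -5 + g
(k(u(2)) - 41)**2 = ((-5 + 2) - 41)**2 = (-3 - 41)**2 = (-44)**2 = 1936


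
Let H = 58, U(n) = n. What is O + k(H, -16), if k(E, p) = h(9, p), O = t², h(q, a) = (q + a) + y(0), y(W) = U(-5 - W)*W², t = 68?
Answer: 4617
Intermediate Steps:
y(W) = W²*(-5 - W) (y(W) = (-5 - W)*W² = W²*(-5 - W))
h(q, a) = a + q (h(q, a) = (q + a) + 0²*(-5 - 1*0) = (a + q) + 0*(-5 + 0) = (a + q) + 0*(-5) = (a + q) + 0 = a + q)
O = 4624 (O = 68² = 4624)
k(E, p) = 9 + p (k(E, p) = p + 9 = 9 + p)
O + k(H, -16) = 4624 + (9 - 16) = 4624 - 7 = 4617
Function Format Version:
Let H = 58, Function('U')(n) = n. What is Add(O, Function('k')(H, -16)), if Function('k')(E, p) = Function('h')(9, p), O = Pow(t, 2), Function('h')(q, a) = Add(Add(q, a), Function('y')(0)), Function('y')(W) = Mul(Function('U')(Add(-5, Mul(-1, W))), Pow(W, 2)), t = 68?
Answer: 4617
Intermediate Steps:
Function('y')(W) = Mul(Pow(W, 2), Add(-5, Mul(-1, W))) (Function('y')(W) = Mul(Add(-5, Mul(-1, W)), Pow(W, 2)) = Mul(Pow(W, 2), Add(-5, Mul(-1, W))))
Function('h')(q, a) = Add(a, q) (Function('h')(q, a) = Add(Add(q, a), Mul(Pow(0, 2), Add(-5, Mul(-1, 0)))) = Add(Add(a, q), Mul(0, Add(-5, 0))) = Add(Add(a, q), Mul(0, -5)) = Add(Add(a, q), 0) = Add(a, q))
O = 4624 (O = Pow(68, 2) = 4624)
Function('k')(E, p) = Add(9, p) (Function('k')(E, p) = Add(p, 9) = Add(9, p))
Add(O, Function('k')(H, -16)) = Add(4624, Add(9, -16)) = Add(4624, -7) = 4617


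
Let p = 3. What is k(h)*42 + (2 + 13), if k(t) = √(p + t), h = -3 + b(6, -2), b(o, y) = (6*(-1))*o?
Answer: 15 + 252*I ≈ 15.0 + 252.0*I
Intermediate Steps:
b(o, y) = -6*o
h = -39 (h = -3 - 6*6 = -3 - 36 = -39)
k(t) = √(3 + t)
k(h)*42 + (2 + 13) = √(3 - 39)*42 + (2 + 13) = √(-36)*42 + 15 = (6*I)*42 + 15 = 252*I + 15 = 15 + 252*I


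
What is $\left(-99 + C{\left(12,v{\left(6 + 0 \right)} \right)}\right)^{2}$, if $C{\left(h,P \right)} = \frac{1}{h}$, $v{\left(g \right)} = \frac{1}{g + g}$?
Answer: $\frac{1408969}{144} \approx 9784.5$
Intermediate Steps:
$v{\left(g \right)} = \frac{1}{2 g}$
$\left(-99 + C{\left(12,v{\left(6 + 0 \right)} \right)}\right)^{2} = \left(-99 + \frac{1}{12}\right)^{2} = \left(- \frac{1187}{12}\right)^{2} = \frac{1408969}{144}$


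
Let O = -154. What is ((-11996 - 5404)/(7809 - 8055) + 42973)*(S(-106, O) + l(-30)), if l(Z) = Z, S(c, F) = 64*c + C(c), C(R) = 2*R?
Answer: -12399435618/41 ≈ -3.0243e+8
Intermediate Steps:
S(c, F) = 66*c (S(c, F) = 64*c + 2*c = 66*c)
((-11996 - 5404)/(7809 - 8055) + 42973)*(S(-106, O) + l(-30)) = ((-11996 - 5404)/(7809 - 8055) + 42973)*(66*(-106) - 30) = (-17400/(-246) + 42973)*(-6996 - 30) = (-17400*(-1/246) + 42973)*(-7026) = (2900/41 + 42973)*(-7026) = (1764793/41)*(-7026) = -12399435618/41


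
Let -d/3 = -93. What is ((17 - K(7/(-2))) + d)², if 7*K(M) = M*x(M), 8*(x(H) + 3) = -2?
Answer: 5546025/64 ≈ 86657.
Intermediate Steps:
x(H) = -13/4 (x(H) = -3 + (⅛)*(-2) = -3 - ¼ = -13/4)
K(M) = -13*M/28 (K(M) = (M*(-13/4))/7 = (-13*M/4)/7 = -13*M/28)
d = 279 (d = -3*(-93) = 279)
((17 - K(7/(-2))) + d)² = ((17 - (-13)*7/(-2)/28) + 279)² = ((17 - (-13)*7*(-½)/28) + 279)² = ((17 - (-13)*(-7)/(28*2)) + 279)² = ((17 - 1*13/8) + 279)² = ((17 - 13/8) + 279)² = (123/8 + 279)² = (2355/8)² = 5546025/64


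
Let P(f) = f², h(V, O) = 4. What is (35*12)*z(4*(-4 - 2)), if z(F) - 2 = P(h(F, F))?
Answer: 7560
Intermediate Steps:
z(F) = 18 (z(F) = 2 + 4² = 2 + 16 = 18)
(35*12)*z(4*(-4 - 2)) = (35*12)*18 = 420*18 = 7560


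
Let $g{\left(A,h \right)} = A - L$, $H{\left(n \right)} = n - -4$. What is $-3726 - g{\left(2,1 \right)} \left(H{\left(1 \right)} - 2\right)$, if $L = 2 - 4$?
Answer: $-3738$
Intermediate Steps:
$L = -2$ ($L = 2 - 4 = -2$)
$H{\left(n \right)} = 4 + n$ ($H{\left(n \right)} = n + 4 = 4 + n$)
$g{\left(A,h \right)} = 2 + A$ ($g{\left(A,h \right)} = A - -2 = A + 2 = 2 + A$)
$-3726 - g{\left(2,1 \right)} \left(H{\left(1 \right)} - 2\right) = -3726 - \left(2 + 2\right) \left(\left(4 + 1\right) - 2\right) = -3726 - 4 \left(5 - 2\right) = -3726 - 4 \cdot 3 = -3726 - 12 = -3738$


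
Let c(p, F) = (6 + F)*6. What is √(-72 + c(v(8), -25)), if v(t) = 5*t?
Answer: I*√186 ≈ 13.638*I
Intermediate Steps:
c(p, F) = 36 + 6*F
√(-72 + c(v(8), -25)) = √(-72 + (36 + 6*(-25))) = √(-72 + (36 - 150)) = √(-72 - 114) = √(-186) = I*√186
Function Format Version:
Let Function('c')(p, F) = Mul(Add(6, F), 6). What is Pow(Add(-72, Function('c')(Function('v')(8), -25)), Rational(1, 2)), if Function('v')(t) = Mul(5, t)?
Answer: Mul(I, Pow(186, Rational(1, 2))) ≈ Mul(13.638, I)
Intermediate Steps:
Function('c')(p, F) = Add(36, Mul(6, F))
Pow(Add(-72, Function('c')(Function('v')(8), -25)), Rational(1, 2)) = Pow(Add(-72, Add(36, Mul(6, -25))), Rational(1, 2)) = Pow(Add(-72, Add(36, -150)), Rational(1, 2)) = Pow(Add(-72, -114), Rational(1, 2)) = Pow(-186, Rational(1, 2)) = Mul(I, Pow(186, Rational(1, 2)))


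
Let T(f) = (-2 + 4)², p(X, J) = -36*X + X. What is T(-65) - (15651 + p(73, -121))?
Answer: -13092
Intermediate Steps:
p(X, J) = -35*X
T(f) = 4 (T(f) = 2² = 4)
T(-65) - (15651 + p(73, -121)) = 4 - (15651 - 35*73) = 4 - (15651 - 2555) = 4 - 1*13096 = 4 - 13096 = -13092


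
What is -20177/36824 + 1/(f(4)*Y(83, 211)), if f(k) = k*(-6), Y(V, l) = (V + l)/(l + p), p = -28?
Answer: -6212821/10826256 ≈ -0.57387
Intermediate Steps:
Y(V, l) = (V + l)/(-28 + l) (Y(V, l) = (V + l)/(l - 28) = (V + l)/(-28 + l))
f(k) = -6*k
-20177/36824 + 1/(f(4)*Y(83, 211)) = -20177/36824 + 1/(((-6*4))*(((83 + 211)/(-28 + 211)))) = -20177*1/36824 + 1/((-24)*((294/183))) = -20177/36824 - 1/(24*((1/183)*294)) = -20177/36824 - 1/(24*98/61) = -20177/36824 - 1/24*61/98 = -20177/36824 - 61/2352 = -6212821/10826256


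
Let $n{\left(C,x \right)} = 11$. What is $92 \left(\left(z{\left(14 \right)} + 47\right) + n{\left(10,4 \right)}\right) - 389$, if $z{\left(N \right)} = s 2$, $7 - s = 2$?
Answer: $5867$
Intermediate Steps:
$s = 5$ ($s = 7 - 2 = 5$)
$z{\left(N \right)} = 10$ ($z{\left(N \right)} = 5 \cdot 2 = 10$)
$92 \left(\left(z{\left(14 \right)} + 47\right) + n{\left(10,4 \right)}\right) - 389 = 92 \left(\left(10 + 47\right) + 11\right) - 389 = 92 \left(57 + 11\right) - 389 = 92 \cdot 68 - 389 = 6256 - 389 = 5867$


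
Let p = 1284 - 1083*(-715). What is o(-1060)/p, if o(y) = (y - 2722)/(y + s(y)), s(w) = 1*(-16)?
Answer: 1891/417288402 ≈ 4.5316e-6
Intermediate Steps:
s(w) = -16
p = 775629 (p = 1284 + 774345 = 775629)
o(y) = (-2722 + y)/(-16 + y) (o(y) = (y - 2722)/(y - 16) = (-2722 + y)/(-16 + y))
o(-1060)/p = ((-2722 - 1060)/(-16 - 1060))/775629 = (-3782/(-1076))*(1/775629) = -1/1076*(-3782)*(1/775629) = (1891/538)*(1/775629) = 1891/417288402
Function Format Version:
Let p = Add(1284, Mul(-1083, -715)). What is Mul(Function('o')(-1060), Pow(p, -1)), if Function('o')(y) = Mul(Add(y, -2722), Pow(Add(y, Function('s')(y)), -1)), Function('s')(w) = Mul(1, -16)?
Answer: Rational(1891, 417288402) ≈ 4.5316e-6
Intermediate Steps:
Function('s')(w) = -16
p = 775629 (p = Add(1284, 774345) = 775629)
Function('o')(y) = Mul(Pow(Add(-16, y), -1), Add(-2722, y)) (Function('o')(y) = Mul(Add(y, -2722), Pow(Add(y, -16), -1)) = Mul(Add(-2722, y), Pow(Add(-16, y), -1)) = Mul(Pow(Add(-16, y), -1), Add(-2722, y)))
Mul(Function('o')(-1060), Pow(p, -1)) = Mul(Mul(Pow(Add(-16, -1060), -1), Add(-2722, -1060)), Pow(775629, -1)) = Mul(Mul(Pow(-1076, -1), -3782), Rational(1, 775629)) = Mul(Mul(Rational(-1, 1076), -3782), Rational(1, 775629)) = Mul(Rational(1891, 538), Rational(1, 775629)) = Rational(1891, 417288402)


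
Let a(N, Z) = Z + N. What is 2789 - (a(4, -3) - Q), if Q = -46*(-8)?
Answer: 3156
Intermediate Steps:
a(N, Z) = N + Z
Q = 368
2789 - (a(4, -3) - Q) = 2789 - ((4 - 3) - 1*368) = 2789 - (1 - 368) = 2789 - 1*(-367) = 2789 + 367 = 3156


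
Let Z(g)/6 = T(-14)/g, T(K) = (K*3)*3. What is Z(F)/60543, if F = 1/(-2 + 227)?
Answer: -2700/961 ≈ -2.8096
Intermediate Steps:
F = 1/225 ≈ 0.0044444
T(K) = 9*K (T(K) = (3*K)*3 = 9*K)
Z(g) = -756/g (Z(g) = 6*((9*(-14))/g) = 6*(-126/g) = -756/g)
Z(F)/60543 = -756/1/225/60543 = -756*225*(1/60543) = -170100*1/60543 = -2700/961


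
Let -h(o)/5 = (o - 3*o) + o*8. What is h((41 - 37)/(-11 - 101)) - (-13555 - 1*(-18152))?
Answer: -64343/14 ≈ -4595.9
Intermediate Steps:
h(o) = -30*o (h(o) = -5*((o - 3*o) + o*8) = -5*(-2*o + 8*o) = -30*o)
h((41 - 37)/(-11 - 101)) - (-13555 - 1*(-18152)) = -30*(41 - 37)/(-11 - 101) - (-13555 - 1*(-18152)) = -120/(-112) - (-13555 + 18152) = -120*(-1)/112 - 1*4597 = -30*(-1/28) - 4597 = 15/14 - 4597 = -64343/14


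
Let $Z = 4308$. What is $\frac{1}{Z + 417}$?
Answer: $\frac{1}{4725} \approx 0.00021164$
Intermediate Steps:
$\frac{1}{Z + 417} = \frac{1}{4308 + 417} = \frac{1}{4725}$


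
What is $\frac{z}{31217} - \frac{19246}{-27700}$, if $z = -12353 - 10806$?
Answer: $- \frac{20350959}{432355450} \approx -0.04707$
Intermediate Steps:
$z = -23159$
$\frac{z}{31217} - \frac{19246}{-27700} = - \frac{23159}{31217} - \frac{19246}{-27700} = \left(-23159\right) \frac{1}{31217} - - \frac{9623}{13850} = - \frac{23159}{31217} + \frac{9623}{13850} = - \frac{20350959}{432355450}$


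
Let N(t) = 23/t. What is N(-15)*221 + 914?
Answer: 8627/15 ≈ 575.13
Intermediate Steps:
N(-15)*221 + 914 = (23/(-15))*221 + 914 = (23*(-1/15))*221 + 914 = -23/15*221 + 914 = -5083/15 + 914 = 8627/15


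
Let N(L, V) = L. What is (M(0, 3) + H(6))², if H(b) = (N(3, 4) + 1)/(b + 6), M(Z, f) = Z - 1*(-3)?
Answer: 100/9 ≈ 11.111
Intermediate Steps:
M(Z, f) = 3 + Z (M(Z, f) = Z + 3 = 3 + Z)
H(b) = 4/(6 + b) (H(b) = (3 + 1)/(b + 6) = 4/(6 + b))
(M(0, 3) + H(6))² = ((3 + 0) + 4/(6 + 6))² = (3 + 4/12)² = (3 + 4*(1/12))² = (3 + ⅓)² = (10/3)² = 100/9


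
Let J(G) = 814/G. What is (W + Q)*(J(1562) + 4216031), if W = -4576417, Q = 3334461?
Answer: -371764920713528/71 ≈ -5.2361e+12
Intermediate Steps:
(W + Q)*(J(1562) + 4216031) = (-4576417 + 3334461)*(814/1562 + 4216031) = -1241956*(814*(1/1562) + 4216031) = -1241956*(37/71 + 4216031) = -1241956*299338238/71 = -371764920713528/71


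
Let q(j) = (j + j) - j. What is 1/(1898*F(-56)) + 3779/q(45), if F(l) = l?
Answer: 401662307/4782960 ≈ 83.978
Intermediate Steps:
q(j) = j (q(j) = 2*j - j = j)
1/(1898*F(-56)) + 3779/q(45) = 1/(1898*(-56)) + 3779/45 = (1/1898)*(-1/56) + 3779*(1/45) = -1/106288 + 3779/45 = 401662307/4782960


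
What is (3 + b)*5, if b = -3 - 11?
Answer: -55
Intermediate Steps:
b = -14
(3 + b)*5 = (3 - 14)*5 = -11*5 = -55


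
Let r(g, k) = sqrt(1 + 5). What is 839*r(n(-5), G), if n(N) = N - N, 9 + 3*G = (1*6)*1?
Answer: 839*sqrt(6) ≈ 2055.1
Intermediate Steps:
G = -1 (G = -3 + ((1*6)*1)/3 = -3 + (6*1)/3 = -3 + (1/3)*6 = -3 + 2 = -1)
n(N) = 0
r(g, k) = sqrt(6)
839*r(n(-5), G) = 839*sqrt(6)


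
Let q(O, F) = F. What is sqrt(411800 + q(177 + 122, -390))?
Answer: sqrt(411410) ≈ 641.41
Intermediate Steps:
sqrt(411800 + q(177 + 122, -390)) = sqrt(411800 - 390) = sqrt(411410)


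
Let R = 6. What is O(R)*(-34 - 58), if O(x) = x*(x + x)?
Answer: -6624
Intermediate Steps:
O(x) = 2*x**2 (O(x) = x*(2*x) = 2*x**2)
O(R)*(-34 - 58) = (2*6**2)*(-34 - 58) = (2*36)*(-92) = 72*(-92) = -6624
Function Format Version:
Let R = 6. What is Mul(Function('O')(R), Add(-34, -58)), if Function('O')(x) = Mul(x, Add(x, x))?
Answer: -6624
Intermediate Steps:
Function('O')(x) = Mul(2, Pow(x, 2)) (Function('O')(x) = Mul(x, Mul(2, x)) = Mul(2, Pow(x, 2)))
Mul(Function('O')(R), Add(-34, -58)) = Mul(Mul(2, Pow(6, 2)), Add(-34, -58)) = Mul(Mul(2, 36), -92) = Mul(72, -92) = -6624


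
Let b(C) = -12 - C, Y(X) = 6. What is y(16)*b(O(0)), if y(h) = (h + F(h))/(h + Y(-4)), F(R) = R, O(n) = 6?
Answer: -288/11 ≈ -26.182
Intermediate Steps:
y(h) = 2*h/(6 + h) (y(h) = (h + h)/(h + 6) = (2*h)/(6 + h) = 2*h/(6 + h))
y(16)*b(O(0)) = (2*16/(6 + 16))*(-12 - 1*6) = (2*16/22)*(-12 - 6) = (2*16*(1/22))*(-18) = (16/11)*(-18) = -288/11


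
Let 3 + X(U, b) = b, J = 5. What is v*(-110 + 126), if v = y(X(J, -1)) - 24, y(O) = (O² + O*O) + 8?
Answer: 256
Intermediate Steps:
X(U, b) = -3 + b
y(O) = 8 + 2*O² (y(O) = (O² + O²) + 8 = 2*O² + 8 = 8 + 2*O²)
v = 16 (v = (8 + 2*(-3 - 1)²) - 24 = (8 + 2*(-4)²) - 24 = (8 + 2*16) - 24 = (8 + 32) - 24 = 40 - 24 = 16)
v*(-110 + 126) = 16*(-110 + 126) = 16*16 = 256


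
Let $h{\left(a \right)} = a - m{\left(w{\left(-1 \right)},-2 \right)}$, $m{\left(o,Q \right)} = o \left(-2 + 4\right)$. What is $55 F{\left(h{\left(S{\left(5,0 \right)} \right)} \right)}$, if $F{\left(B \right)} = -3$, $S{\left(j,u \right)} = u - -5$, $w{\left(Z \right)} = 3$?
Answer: $-165$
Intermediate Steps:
$m{\left(o,Q \right)} = 2 o$ ($m{\left(o,Q \right)} = o 2 = 2 o$)
$S{\left(j,u \right)} = 5 + u$ ($S{\left(j,u \right)} = u + 5 = 5 + u$)
$h{\left(a \right)} = -6 + a$ ($h{\left(a \right)} = a - 2 \cdot 3 = a - 6 = -6 + a$)
$55 F{\left(h{\left(S{\left(5,0 \right)} \right)} \right)} = 55 \left(-3\right) = -165$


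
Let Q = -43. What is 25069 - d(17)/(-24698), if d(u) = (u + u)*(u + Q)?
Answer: 309576639/12349 ≈ 25069.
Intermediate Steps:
d(u) = 2*u*(-43 + u) (d(u) = (u + u)*(u - 43) = (2*u)*(-43 + u) = 2*u*(-43 + u))
25069 - d(17)/(-24698) = 25069 - 2*17*(-43 + 17)/(-24698) = 25069 - 2*17*(-26)*(-1)/24698 = 25069 - (-884)*(-1)/24698 = 25069 - 1*442/12349 = 25069 - 442/12349 = 309576639/12349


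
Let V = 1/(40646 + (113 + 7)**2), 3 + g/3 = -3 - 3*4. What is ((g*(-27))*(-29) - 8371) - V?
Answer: -2788245039/55046 ≈ -50653.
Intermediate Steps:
g = -54 (g = -9 + 3*(-3 - 3*4) = -9 + 3*(-3 - 12) = -9 + 3*(-15) = -9 - 45 = -54)
V = 1/55046 (V = 1/(40646 + 120**2) = 1/(40646 + 14400) = 1/55046 ≈ 1.8167e-5)
((g*(-27))*(-29) - 8371) - V = (-54*(-27)*(-29) - 8371) - 1*1/55046 = (1458*(-29) - 8371) - 1/55046 = (-42282 - 8371) - 1/55046 = -50653 - 1/55046 = -2788245039/55046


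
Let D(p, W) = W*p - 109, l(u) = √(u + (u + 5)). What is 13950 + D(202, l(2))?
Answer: 14447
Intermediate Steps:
l(u) = √(5 + 2*u) (l(u) = √(u + (5 + u)) = √(5 + 2*u))
D(p, W) = -109 + W*p
13950 + D(202, l(2)) = 13950 + (-109 + √(5 + 2*2)*202) = 13950 + (-109 + √(5 + 4)*202) = 13950 + (-109 + √9*202) = 13950 + (-109 + 3*202) = 13950 + (-109 + 606) = 13950 + 497 = 14447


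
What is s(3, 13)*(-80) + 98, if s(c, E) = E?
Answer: -942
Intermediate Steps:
s(3, 13)*(-80) + 98 = 13*(-80) + 98 = -1040 + 98 = -942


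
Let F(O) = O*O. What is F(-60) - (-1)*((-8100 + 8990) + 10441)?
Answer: 14931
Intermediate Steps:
F(O) = O²
F(-60) - (-1)*((-8100 + 8990) + 10441) = (-60)² - (-1)*((-8100 + 8990) + 10441) = 3600 - (-1)*(890 + 10441) = 3600 - (-1)*11331 = 3600 - 1*(-11331) = 3600 + 11331 = 14931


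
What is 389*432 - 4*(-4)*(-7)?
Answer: 167936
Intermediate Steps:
389*432 - 4*(-4)*(-7) = 168048 + 16*(-7) = 168048 - 112 = 167936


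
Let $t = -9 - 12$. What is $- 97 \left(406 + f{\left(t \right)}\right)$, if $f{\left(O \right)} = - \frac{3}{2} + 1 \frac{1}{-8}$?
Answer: $- \frac{313795}{8} \approx -39224.0$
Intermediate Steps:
$t = -21$ ($t = -9 - 12 = -21$)
$f{\left(O \right)} = - \frac{13}{8}$ ($f{\left(O \right)} = \left(-3\right) \frac{1}{2} + 1 \left(- \frac{1}{8}\right) = - \frac{3}{2} - \frac{1}{8} = - \frac{13}{8}$)
$- 97 \left(406 + f{\left(t \right)}\right) = - 97 \left(406 - \frac{13}{8}\right) = \left(-97\right) \frac{3235}{8} = - \frac{313795}{8}$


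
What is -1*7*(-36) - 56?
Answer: 196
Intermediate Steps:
-1*7*(-36) - 56 = -7*(-36) - 56 = 252 - 56 = 196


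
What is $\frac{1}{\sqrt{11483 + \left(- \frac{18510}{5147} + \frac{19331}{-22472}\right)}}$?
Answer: $\frac{106 \sqrt{13666800123367930}}{1327647185095} \approx 0.0093338$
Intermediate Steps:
$\frac{1}{\sqrt{11483 + \left(- \frac{18510}{5147} + \frac{19331}{-22472}\right)}} = \frac{1}{\sqrt{11483 + \left(\left(-18510\right) \frac{1}{5147} + 19331 \left(- \frac{1}{22472}\right)\right)}} = \frac{1}{\sqrt{11483 - \frac{515453377}{115663384}}} = \frac{1}{\sqrt{\frac{1327647185095}{115663384}}} = \frac{1}{\frac{1}{1091164} \sqrt{13666800123367930}} = \frac{106 \sqrt{13666800123367930}}{1327647185095}$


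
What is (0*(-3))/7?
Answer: 0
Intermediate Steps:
(0*(-3))/7 = 0*(⅐) = 0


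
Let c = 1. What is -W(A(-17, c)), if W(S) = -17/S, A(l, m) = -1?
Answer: -17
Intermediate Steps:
-W(A(-17, c)) = -(-17)/(-1) = -(-17)*(-1) = -1*17 = -17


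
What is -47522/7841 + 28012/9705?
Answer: -241558918/76096905 ≈ -3.1744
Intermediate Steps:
-47522/7841 + 28012/9705 = -241558918/76096905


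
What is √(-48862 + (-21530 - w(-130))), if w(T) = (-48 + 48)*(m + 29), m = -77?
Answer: 2*I*√17598 ≈ 265.31*I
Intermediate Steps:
w(T) = 0 (w(T) = (-48 + 48)*(-77 + 29) = 0*(-48) = 0)
√(-48862 + (-21530 - w(-130))) = √(-48862 + (-21530 - 1*0)) = √(-48862 + (-21530 + 0)) = √(-48862 - 21530) = √(-70392) = 2*I*√17598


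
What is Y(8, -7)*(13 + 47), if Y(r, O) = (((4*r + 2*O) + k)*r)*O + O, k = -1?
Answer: -57540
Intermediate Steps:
Y(r, O) = O + O*r*(-1 + 2*O + 4*r) (Y(r, O) = (((4*r + 2*O) - 1)*r)*O + O = (((2*O + 4*r) - 1)*r)*O + O = ((-1 + 2*O + 4*r)*r)*O + O = (r*(-1 + 2*O + 4*r))*O + O = O*r*(-1 + 2*O + 4*r) + O = O + O*r*(-1 + 2*O + 4*r))
Y(8, -7)*(13 + 47) = (-7*(1 - 1*8 + 4*8² + 2*(-7)*8))*(13 + 47) = -7*(1 - 8 + 4*64 - 112)*60 = -7*(1 - 8 + 256 - 112)*60 = -7*137*60 = -959*60 = -57540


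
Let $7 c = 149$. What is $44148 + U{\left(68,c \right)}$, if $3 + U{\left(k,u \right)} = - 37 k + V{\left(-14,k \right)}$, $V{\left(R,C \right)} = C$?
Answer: $41697$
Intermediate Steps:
$c = \frac{149}{7}$ ($c = \frac{1}{7} \cdot 149 = \frac{149}{7} \approx 21.286$)
$U{\left(k,u \right)} = -3 - 36 k$ ($U{\left(k,u \right)} = -3 + \left(- 37 k + k\right) = -3 - 36 k$)
$44148 + U{\left(68,c \right)} = 44148 - 2451 = 41697$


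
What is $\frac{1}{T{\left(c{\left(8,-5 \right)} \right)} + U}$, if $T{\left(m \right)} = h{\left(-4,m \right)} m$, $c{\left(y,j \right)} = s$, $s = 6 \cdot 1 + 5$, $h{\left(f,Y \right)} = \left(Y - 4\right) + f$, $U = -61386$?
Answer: $- \frac{1}{61353} \approx -1.6299 \cdot 10^{-5}$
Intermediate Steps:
$h{\left(f,Y \right)} = -4 + Y + f$ ($h{\left(f,Y \right)} = \left(-4 + Y\right) + f = -4 + Y + f$)
$s = 11$ ($s = 6 + 5 = 11$)
$c{\left(y,j \right)} = 11$
$T{\left(m \right)} = m \left(-8 + m\right)$ ($T{\left(m \right)} = \left(-4 + m - 4\right) m = \left(-8 + m\right) m = m \left(-8 + m\right)$)
$\frac{1}{T{\left(c{\left(8,-5 \right)} \right)} + U} = \frac{1}{11 \left(-8 + 11\right) - 61386} = \frac{1}{11 \cdot 3 - 61386} = \frac{1}{33 - 61386} = \frac{1}{-61353} = - \frac{1}{61353}$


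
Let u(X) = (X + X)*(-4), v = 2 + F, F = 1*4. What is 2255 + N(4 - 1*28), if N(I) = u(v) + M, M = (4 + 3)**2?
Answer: 2256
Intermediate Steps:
F = 4
v = 6 (v = 2 + 4 = 6)
u(X) = -8*X (u(X) = (2*X)*(-4) = -8*X)
M = 49 (M = 7**2 = 49)
N(I) = 1 (N(I) = -8*6 + 49 = -48 + 49 = 1)
2255 + N(4 - 1*28) = 2255 + 1 = 2256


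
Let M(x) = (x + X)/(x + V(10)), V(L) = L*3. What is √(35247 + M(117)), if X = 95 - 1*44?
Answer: √1727159/7 ≈ 187.74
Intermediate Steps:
V(L) = 3*L
X = 51 (X = 95 - 44 = 51)
M(x) = (51 + x)/(30 + x) (M(x) = (x + 51)/(x + 3*10) = (51 + x)/(x + 30) = (51 + x)/(30 + x))
√(35247 + M(117)) = √(35247 + (51 + 117)/(30 + 117)) = √(35247 + 168/147) = √(35247 + (1/147)*168) = √(35247 + 8/7) = √(246737/7) = √1727159/7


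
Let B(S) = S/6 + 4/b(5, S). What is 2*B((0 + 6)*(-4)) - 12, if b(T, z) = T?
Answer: -92/5 ≈ -18.400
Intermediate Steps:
B(S) = ⅘ + S/6 (B(S) = S/6 + 4/5 = S*(⅙) + 4*(⅕) = S/6 + ⅘ = ⅘ + S/6)
2*B((0 + 6)*(-4)) - 12 = 2*(⅘ + ((0 + 6)*(-4))/6) - 12 = 2*(⅘ + (6*(-4))/6) - 12 = 2*(⅘ + (⅙)*(-24)) - 12 = 2*(⅘ - 4) - 12 = 2*(-16/5) - 12 = -32/5 - 12 = -92/5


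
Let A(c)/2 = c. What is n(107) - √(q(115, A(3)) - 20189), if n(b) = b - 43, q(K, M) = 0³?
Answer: 64 - I*√20189 ≈ 64.0 - 142.09*I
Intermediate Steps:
A(c) = 2*c
q(K, M) = 0
n(b) = -43 + b
n(107) - √(q(115, A(3)) - 20189) = (-43 + 107) - √(0 - 20189) = 64 - √(-20189) = 64 - I*√20189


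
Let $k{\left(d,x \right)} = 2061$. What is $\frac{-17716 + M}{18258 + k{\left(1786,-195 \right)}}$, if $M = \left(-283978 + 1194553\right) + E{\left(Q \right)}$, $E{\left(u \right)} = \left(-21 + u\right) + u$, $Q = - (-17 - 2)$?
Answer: $\frac{892876}{20319} \approx 43.943$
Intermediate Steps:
$Q = 19$ ($Q = \left(-1\right) \left(-19\right) = 19$)
$E{\left(u \right)} = -21 + 2 u$
$M = 910592$ ($M = \left(-283978 + 1194553\right) + \left(-21 + 2 \cdot 19\right) = 910575 + \left(-21 + 38\right) = 910575 + 17 = 910592$)
$\frac{-17716 + M}{18258 + k{\left(1786,-195 \right)}} = \frac{-17716 + 910592}{18258 + 2061} = \frac{892876}{20319}$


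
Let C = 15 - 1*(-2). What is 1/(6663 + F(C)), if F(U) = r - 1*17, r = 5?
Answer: 1/6651 ≈ 0.00015035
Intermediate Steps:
C = 17 (C = 15 + 2 = 17)
F(U) = -12 (F(U) = 5 - 1*17 = 5 - 17 = -12)
1/(6663 + F(C)) = 1/(6663 - 12) = 1/6651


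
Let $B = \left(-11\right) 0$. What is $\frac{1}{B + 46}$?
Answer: $\frac{1}{46} \approx 0.021739$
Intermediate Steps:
$B = 0$
$\frac{1}{B + 46} = \frac{1}{0 + 46} = \frac{1}{46}$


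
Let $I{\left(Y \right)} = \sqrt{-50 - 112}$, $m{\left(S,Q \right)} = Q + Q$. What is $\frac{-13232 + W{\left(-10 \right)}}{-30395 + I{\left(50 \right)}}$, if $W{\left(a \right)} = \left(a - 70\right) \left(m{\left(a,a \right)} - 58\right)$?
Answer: $\frac{212521840}{923856187} + \frac{62928 i \sqrt{2}}{923856187} \approx 0.23004 + 9.6328 \cdot 10^{-5} i$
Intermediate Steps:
$m{\left(S,Q \right)} = 2 Q$
$W{\left(a \right)} = \left(-70 + a\right) \left(-58 + 2 a\right)$ ($W{\left(a \right)} = \left(a - 70\right) \left(2 a - 58\right) = \left(-70 + a\right) \left(-58 + 2 a\right)$)
$I{\left(Y \right)} = 9 i \sqrt{2}$ ($I{\left(Y \right)} = \sqrt{-162} = 9 i \sqrt{2}$)
$\frac{-13232 + W{\left(-10 \right)}}{-30395 + I{\left(50 \right)}} = \frac{-13232 + \left(4060 - -1980 + 2 \left(-10\right)^{2}\right)}{-30395 + 9 i \sqrt{2}} = \frac{-13232 + \left(4060 + 1980 + 2 \cdot 100\right)}{-30395 + 9 i \sqrt{2}} = \frac{-13232 + \left(4060 + 1980 + 200\right)}{-30395 + 9 i \sqrt{2}} = \frac{-13232 + 6240}{-30395 + 9 i \sqrt{2}} = - \frac{6992}{-30395 + 9 i \sqrt{2}}$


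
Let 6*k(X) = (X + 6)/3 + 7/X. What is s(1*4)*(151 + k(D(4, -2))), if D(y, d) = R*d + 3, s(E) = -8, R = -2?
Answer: -10936/9 ≈ -1215.1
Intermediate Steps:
D(y, d) = 3 - 2*d (D(y, d) = -2*d + 3 = 3 - 2*d)
k(X) = 1/3 + X/18 + 7/(6*X) (k(X) = ((X + 6)/3 + 7/X)/6 = ((6 + X)*(1/3) + 7/X)/6 = ((2 + X/3) + 7/X)/6 = (2 + 7/X + X/3)/6 = 1/3 + X/18 + 7/(6*X))
s(1*4)*(151 + k(D(4, -2))) = -8*(151 + (21 + (3 - 2*(-2))*(6 + (3 - 2*(-2))))/(18*(3 - 2*(-2)))) = -8*(151 + (21 + (3 + 4)*(6 + (3 + 4)))/(18*(3 + 4))) = -8*(151 + (1/18)*(21 + 7*(6 + 7))/7) = -8*(151 + (1/18)*(1/7)*(21 + 7*13)) = -8*(151 + (1/18)*(1/7)*(21 + 91)) = -8*(151 + (1/18)*(1/7)*112) = -8*(151 + 8/9) = -8*1367/9 = -10936/9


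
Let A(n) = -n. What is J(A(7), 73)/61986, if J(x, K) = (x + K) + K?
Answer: 139/61986 ≈ 0.0022424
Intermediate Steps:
J(x, K) = x + 2*K (J(x, K) = (K + x) + K = x + 2*K)
J(A(7), 73)/61986 = (-1*7 + 2*73)/61986 = (-7 + 146)*(1/61986) = 139*(1/61986) = 139/61986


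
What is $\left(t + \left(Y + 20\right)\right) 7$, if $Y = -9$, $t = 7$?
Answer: $126$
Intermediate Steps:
$\left(t + \left(Y + 20\right)\right) 7 = \left(7 + \left(-9 + 20\right)\right) 7 = \left(7 + 11\right) 7 = 18 \cdot 7 = 126$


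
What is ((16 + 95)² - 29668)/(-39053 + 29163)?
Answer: 17347/9890 ≈ 1.7540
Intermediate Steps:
((16 + 95)² - 29668)/(-39053 + 29163) = (111² - 29668)/(-9890) = (12321 - 29668)*(-1/9890) = -17347*(-1/9890) = 17347/9890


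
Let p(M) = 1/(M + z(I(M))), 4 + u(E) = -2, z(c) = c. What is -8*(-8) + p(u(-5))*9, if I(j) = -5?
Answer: 695/11 ≈ 63.182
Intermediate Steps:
u(E) = -6 (u(E) = -4 - 2 = -6)
p(M) = 1/(-5 + M) (p(M) = 1/(M - 5) = 1/(-5 + M))
-8*(-8) + p(u(-5))*9 = -8*(-8) + 9/(-5 - 6) = 64 + 9/(-11) = 64 - 1/11*9 = 64 - 9/11 = 695/11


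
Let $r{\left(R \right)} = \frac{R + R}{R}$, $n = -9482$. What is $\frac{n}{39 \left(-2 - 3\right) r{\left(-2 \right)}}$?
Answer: $\frac{4741}{195} \approx 24.313$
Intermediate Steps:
$r{\left(R \right)} = 2$ ($r{\left(R \right)} = \frac{2 R}{R} = 2$)
$\frac{n}{39 \left(-2 - 3\right) r{\left(-2 \right)}} = - \frac{9482}{39 \left(-2 - 3\right) 2} = - \frac{9482}{39 \left(\left(-5\right) 2\right)} = - \frac{9482}{39 \left(-10\right)} = - \frac{9482}{-390} = \left(-9482\right) \left(- \frac{1}{390}\right) = \frac{4741}{195}$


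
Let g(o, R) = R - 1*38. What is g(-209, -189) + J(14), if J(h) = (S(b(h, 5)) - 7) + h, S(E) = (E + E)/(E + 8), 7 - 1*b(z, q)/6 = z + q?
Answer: -871/4 ≈ -217.75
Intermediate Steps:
g(o, R) = -38 + R (g(o, R) = R - 38 = -38 + R)
b(z, q) = 42 - 6*q - 6*z (b(z, q) = 42 - 6*(z + q) = 42 - 6*(q + z) = 42 + (-6*q - 6*z) = 42 - 6*q - 6*z)
S(E) = 2*E/(8 + E) (S(E) = (2*E)/(8 + E) = 2*E/(8 + E))
J(h) = -7 + h + 2*(12 - 6*h)/(20 - 6*h) (J(h) = (2*(42 - 6*5 - 6*h)/(8 + (42 - 6*5 - 6*h)) - 7) + h = (2*(42 - 30 - 6*h)/(8 + (42 - 30 - 6*h)) - 7) + h = (2*(12 - 6*h)/(8 + (12 - 6*h)) - 7) + h = (2*(12 - 6*h)/(20 - 6*h) - 7) + h = (-7 + 2*(12 - 6*h)/(20 - 6*h)) + h = -7 + h + 2*(12 - 6*h)/(20 - 6*h))
g(-209, -189) + J(14) = (-38 - 189) + (58 - 25*14 + 3*14**2)/(-10 + 3*14) = -227 + (58 - 350 + 3*196)/(-10 + 42) = -227 + (58 - 350 + 588)/32 = -227 + (1/32)*296 = -227 + 37/4 = -871/4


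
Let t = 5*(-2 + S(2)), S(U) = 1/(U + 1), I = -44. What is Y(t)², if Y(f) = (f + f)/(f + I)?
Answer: 2500/24649 ≈ 0.10142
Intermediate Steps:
S(U) = 1/(1 + U)
t = -25/3 (t = 5*(-2 + 1/(1 + 2)) = 5*(-2 + 1/3) = 5*(-2 + ⅓) = 5*(-5/3) = -25/3 ≈ -8.3333)
Y(f) = 2*f/(-44 + f) (Y(f) = (f + f)/(f - 44) = (2*f)/(-44 + f) = 2*f/(-44 + f))
Y(t)² = (2*(-25/3)/(-44 - 25/3))² = (2*(-25/3)/(-157/3))² = (2*(-25/3)*(-3/157))² = (50/157)² = 2500/24649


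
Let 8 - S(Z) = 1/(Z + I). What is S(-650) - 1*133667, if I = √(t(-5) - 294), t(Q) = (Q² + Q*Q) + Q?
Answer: -56504207941/422749 + I*√249/422749 ≈ -1.3366e+5 + 3.7326e-5*I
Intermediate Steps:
t(Q) = Q + 2*Q² (t(Q) = (Q² + Q²) + Q = 2*Q² + Q = Q + 2*Q²)
I = I*√249 (I = √(-5*(1 + 2*(-5)) - 294) = √(-5*(1 - 10) - 294) = √(-5*(-9) - 294) = √(45 - 294) = √(-249) = I*√249 ≈ 15.78*I)
S(Z) = 8 - 1/(Z + I*√249)
S(-650) - 1*133667 = (-1 + 8*(-650) + 8*I*√249)/(-650 + I*√249) - 1*133667 = (-1 - 5200 + 8*I*√249)/(-650 + I*√249) - 133667 = (-5201 + 8*I*√249)/(-650 + I*√249) - 133667 = -133667 + (-5201 + 8*I*√249)/(-650 + I*√249)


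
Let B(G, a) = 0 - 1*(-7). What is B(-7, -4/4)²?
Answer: 49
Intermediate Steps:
B(G, a) = 7 (B(G, a) = 0 + 7 = 7)
B(-7, -4/4)² = 7² = 49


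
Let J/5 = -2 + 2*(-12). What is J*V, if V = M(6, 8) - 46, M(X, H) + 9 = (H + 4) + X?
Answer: 4810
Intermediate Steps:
M(X, H) = -5 + H + X (M(X, H) = -9 + ((H + 4) + X) = -9 + ((4 + H) + X) = -9 + (4 + H + X) = -5 + H + X)
J = -130 (J = 5*(-2 + 2*(-12)) = 5*(-2 - 24) = 5*(-26) = -130)
V = -37 (V = (-5 + 8 + 6) - 46 = 9 - 46 = -37)
J*V = -130*(-37) = 4810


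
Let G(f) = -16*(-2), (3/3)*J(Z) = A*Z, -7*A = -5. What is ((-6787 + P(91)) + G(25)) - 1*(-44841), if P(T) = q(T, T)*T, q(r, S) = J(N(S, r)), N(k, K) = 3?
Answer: 38281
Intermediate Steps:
A = 5/7 (A = -⅐*(-5) = 5/7 ≈ 0.71429)
J(Z) = 5*Z/7
q(r, S) = 15/7 (q(r, S) = (5/7)*3 = 15/7)
G(f) = 32
P(T) = 15*T/7
((-6787 + P(91)) + G(25)) - 1*(-44841) = ((-6787 + (15/7)*91) + 32) - 1*(-44841) = ((-6787 + 195) + 32) + 44841 = (-6592 + 32) + 44841 = -6560 + 44841 = 38281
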